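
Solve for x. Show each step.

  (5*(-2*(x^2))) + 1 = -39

Step 1. [(5*(-2*(x^2))) + 1 = -39] +1 is outermost — subtract 1 both sides. So sub: 5*(-2*(x^2)) = -40.
Step 2. [5*(-2*(x^2)) = -40] 5 out front; divide by 5. So div: -2*(x^2) = -8.
Step 3. [-2*(x^2) = -8] -2·(inner) — divide through by -2, so div: x^2 = 4.
Step 4. [x^2 = 4] √ both sides: 4 ≥ 0 gives two branches. So sqrt: x = 2 or -2.

Answer: x ∈ {-2, 2}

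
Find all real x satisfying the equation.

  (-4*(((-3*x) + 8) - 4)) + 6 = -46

Step 1. [(-4*(((-3*x) + 8) - 4)) + 6 = -46] 6 comes off first (subtract 6) ⇒ sub: -4*(((-3*x) + 8) - 4) = -52.
Step 2. [-4*(((-3*x) + 8) - 4) = -52] divide by the outer -4. So div: ((-3*x) + 8) - 4 = 13.
Step 3. [((-3*x) + 8) - 4 = 13] add 4: x sits inside (… - 4), so sub: (-3*x) + 8 = 17.
Step 4. [(-3*x) + 8 = 17] subtract 8: x sits inside (… + 8), so sub: -3*x = 9.
Step 5. [-3*x = 9] LHS = -3·(…); ÷-3 both sides, so div: x = -3.

Answer: x ∈ {-3}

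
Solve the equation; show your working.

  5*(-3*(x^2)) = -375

Step 1. [5*(-3*(x^2)) = -375] divide by the outer 5. So div: -3*(x^2) = -75.
Step 2. [-3*(x^2) = -75] -3·(inner) — divide through by -3 ⇒ div: x^2 = 25.
Step 3. [x^2 = 25] √ both sides: 25 ≥ 0 gives two branches. So sqrt: x = 5 or -5.

Answer: x ∈ {-5, 5}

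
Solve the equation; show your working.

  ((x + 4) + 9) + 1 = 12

Step 1. [((x + 4) + 9) + 1 = 12] subtract 1: x sits inside (… + 1) ⇒ sub: (x + 4) + 9 = 11.
Step 2. [(x + 4) + 9 = 11] 9 comes off first (subtract 9) ⇒ sub: x + 4 = 2.
Step 3. [x + 4 = 2] 4 comes off first (subtract 4), so sub: x = -2.

Answer: x ∈ {-2}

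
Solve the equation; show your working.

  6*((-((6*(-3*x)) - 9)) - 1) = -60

Step 1. [6*((-((6*(-3*x)) - 9)) - 1) = -60] LHS = 6·(…); ÷6 both sides ⇒ div: (-((6*(-3*x)) - 9)) - 1 = -10.
Step 2. [(-((6*(-3*x)) - 9)) - 1 = -10] the outer -1 inverts by adding 1, so sub: -((6*(-3*x)) - 9) = -9.
Step 3. [-((6*(-3*x)) - 9) = -9] LHS negated; negate both sides ⇒ neg: (6*(-3*x)) - 9 = 9.
Step 4. [(6*(-3*x)) - 9 = 9] 9 comes off first (add 9) ⇒ sub: 6*(-3*x) = 18.
Step 5. [6*(-3*x) = 18] LHS = 6·(…); ÷6 both sides ⇒ div: -3*x = 3.
Step 6. [-3*x = 3] -3 out front; divide by -3. So div: x = -1.

Answer: x ∈ {-1}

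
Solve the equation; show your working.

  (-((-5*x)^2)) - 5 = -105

Step 1. [(-((-5*x)^2)) - 5 = -105] peel the -5: add 5 from each side, so sub: -((-5*x)^2) = -100.
Step 2. [-((-5*x)^2) = -100] LHS negated; negate both sides ⇒ neg: (-5*x)^2 = 100.
Step 3. [(-5*x)^2 = 100] LHS squared, RHS 100 ≥ 0: apply √ (±). So sqrt: -5*x = 10 or -10.
Step 4. [-5*x = 10 or -10] divide by the outer -5. So div: x = -2 or 2.

Answer: x ∈ {-2, 2}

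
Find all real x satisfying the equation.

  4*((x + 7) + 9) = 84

Step 1. [4*((x + 7) + 9) = 84] 4·(inner) — divide through by 4 ⇒ div: (x + 7) + 9 = 21.
Step 2. [(x + 7) + 9 = 21] subtract 9: x sits inside (… + 9) ⇒ sub: x + 7 = 12.
Step 3. [x + 7 = 12] subtract 7: x sits inside (… + 7), so sub: x = 5.

Answer: x ∈ {5}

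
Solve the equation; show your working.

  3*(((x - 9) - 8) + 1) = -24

Step 1. [3*(((x - 9) - 8) + 1) = -24] LHS = 3·(…); ÷3 both sides. So div: ((x - 9) - 8) + 1 = -8.
Step 2. [((x - 9) - 8) + 1 = -8] peel the +1: subtract 1 from each side, so sub: (x - 9) - 8 = -9.
Step 3. [(x - 9) - 8 = -9] 8 comes off first (add 8), so sub: x - 9 = -1.
Step 4. [x - 9 = -1] 9 comes off first (add 9). So sub: x = 8.

Answer: x ∈ {8}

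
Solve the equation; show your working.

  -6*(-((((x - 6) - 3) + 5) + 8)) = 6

Step 1. [-6*(-((((x - 6) - 3) + 5) + 8)) = 6] -6 out front; divide by -6 ⇒ div: -((((x - 6) - 3) + 5) + 8) = -1.
Step 2. [-((((x - 6) - 3) + 5) + 8) = -1] leading − — multiply by −1. So neg: (((x - 6) - 3) + 5) + 8 = 1.
Step 3. [(((x - 6) - 3) + 5) + 8 = 1] peel the +8: subtract 8 from each side. So sub: ((x - 6) - 3) + 5 = -7.
Step 4. [((x - 6) - 3) + 5 = -7] 5 comes off first (subtract 5) ⇒ sub: (x - 6) - 3 = -12.
Step 5. [(x - 6) - 3 = -12] peel the -3: add 3 from each side, so sub: x - 6 = -9.
Step 6. [x - 6 = -9] the outer -6 inverts by adding 6, so sub: x = -3.

Answer: x ∈ {-3}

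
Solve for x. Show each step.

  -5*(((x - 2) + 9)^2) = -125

Step 1. [-5*(((x - 2) + 9)^2) = -125] -5·(inner) — divide through by -5 ⇒ div: ((x - 2) + 9)^2 = 25.
Step 2. [((x - 2) + 9)^2 = 25] √ both sides: 25 ≥ 0 gives two branches, so sqrt: (x - 2) + 9 = 5 or -5.
Step 3. [(x - 2) + 9 = 5 or -5] the outer +9 inverts by subtracting 9, so sub: x - 2 = -4 or -14.
Step 4. [x - 2 = -4 or -14] -2 is outermost — add 2 both sides ⇒ sub: x = -2 or -12.

Answer: x ∈ {-12, -2}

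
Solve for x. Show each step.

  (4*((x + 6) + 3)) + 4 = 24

Step 1. [(4*((x + 6) + 3)) + 4 = 24] common factor 4 (LHS and 24) — divide through, so factor: ((x + 6) + 3) + 1 = 6.
Step 2. [((x + 6) + 3) + 1 = 6] peel the +1: subtract 1 from each side, so sub: (x + 6) + 3 = 5.
Step 3. [(x + 6) + 3 = 5] the outer +3 inverts by subtracting 3. So sub: x + 6 = 2.
Step 4. [x + 6 = 2] +6 is outermost — subtract 6 both sides ⇒ sub: x = -4.

Answer: x ∈ {-4}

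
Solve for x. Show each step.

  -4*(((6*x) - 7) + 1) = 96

Step 1. [-4*(((6*x) - 7) + 1) = 96] divide by the outer -4. So div: ((6*x) - 7) + 1 = -24.
Step 2. [((6*x) - 7) + 1 = -24] peel the +1: subtract 1 from each side ⇒ sub: (6*x) - 7 = -25.
Step 3. [(6*x) - 7 = -25] the outer -7 inverts by adding 7 ⇒ sub: 6*x = -18.
Step 4. [6*x = -18] LHS = 6·(…); ÷6 both sides, so div: x = -3.

Answer: x ∈ {-3}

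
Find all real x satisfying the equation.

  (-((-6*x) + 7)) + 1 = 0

Step 1. [(-((-6*x) + 7)) + 1 = 0] subtract 1: x sits inside (… + 1), so sub: -((-6*x) + 7) = -1.
Step 2. [-((-6*x) + 7) = -1] flip signs both sides ⇒ neg: (-6*x) + 7 = 1.
Step 3. [(-6*x) + 7 = 1] the outer +7 inverts by subtracting 7, so sub: -6*x = -6.
Step 4. [-6*x = -6] leading coefficient -6: divide by -6. So div: x = 1.

Answer: x ∈ {1}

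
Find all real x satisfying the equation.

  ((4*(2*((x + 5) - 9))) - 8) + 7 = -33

Step 1. [((4*(2*((x + 5) - 9))) - 8) + 7 = -33] peel the +7: subtract 7 from each side. So sub: (4*(2*((x + 5) - 9))) - 8 = -40.
Step 2. [(4*(2*((x + 5) - 9))) - 8 = -40] 4 divides every term; factor it out ⇒ factor: (2*((x + 5) - 9)) - 2 = -10.
Step 3. [(2*((x + 5) - 9)) - 2 = -10] 2 | LHS and 2 | -10: pull 2 out. So factor: ((x + 5) - 9) - 1 = -5.
Step 4. [((x + 5) - 9) - 1 = -5] peel the -1: add 1 from each side. So sub: (x + 5) - 9 = -4.
Step 5. [(x + 5) - 9 = -4] 9 comes off first (add 9) ⇒ sub: x + 5 = 5.
Step 6. [x + 5 = 5] 5 comes off first (subtract 5), so sub: x = 0.

Answer: x ∈ {0}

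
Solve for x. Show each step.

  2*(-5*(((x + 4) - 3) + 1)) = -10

Step 1. [2*(-5*(((x + 4) - 3) + 1)) = -10] LHS = 2·(…); ÷2 both sides ⇒ div: -5*(((x + 4) - 3) + 1) = -5.
Step 2. [-5*(((x + 4) - 3) + 1) = -5] leading coefficient -5: divide by -5, so div: ((x + 4) - 3) + 1 = 1.
Step 3. [((x + 4) - 3) + 1 = 1] the outer +1 inverts by subtracting 1 ⇒ sub: (x + 4) - 3 = 0.
Step 4. [(x + 4) - 3 = 0] the outer -3 inverts by adding 3, so sub: x + 4 = 3.
Step 5. [x + 4 = 3] 4 comes off first (subtract 4), so sub: x = -1.

Answer: x ∈ {-1}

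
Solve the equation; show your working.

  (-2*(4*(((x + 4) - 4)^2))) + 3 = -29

Step 1. [(-2*(4*(((x + 4) - 4)^2))) + 3 = -29] peel the +3: subtract 3 from each side. So sub: -2*(4*(((x + 4) - 4)^2)) = -32.
Step 2. [-2*(4*(((x + 4) - 4)^2)) = -32] divide by the outer -2 ⇒ div: 4*(((x + 4) - 4)^2) = 16.
Step 3. [4*(((x + 4) - 4)^2) = 16] 4 out front; divide by 4, so div: ((x + 4) - 4)^2 = 4.
Step 4. [((x + 4) - 4)^2 = 4] 4 ≥ 0, LHS is (·)² — take ±√, so sqrt: (x + 4) - 4 = 2 or -2.
Step 5. [(x + 4) - 4 = 2 or -2] peel the -4: add 4 from each side, so sub: x + 4 = 6 or 2.
Step 6. [x + 4 = 6 or 2] the outer +4 inverts by subtracting 4 ⇒ sub: x = 2 or -2.

Answer: x ∈ {-2, 2}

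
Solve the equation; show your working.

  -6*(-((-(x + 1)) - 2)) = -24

Step 1. [-6*(-((-(x + 1)) - 2)) = -24] LHS = -6·(…); ÷-6 both sides, so div: -((-(x + 1)) - 2) = 4.
Step 2. [-((-(x + 1)) - 2) = 4] LHS negated; negate both sides. So neg: (-(x + 1)) - 2 = -4.
Step 3. [(-(x + 1)) - 2 = -4] add 2: x sits inside (… - 2). So sub: -(x + 1) = -2.
Step 4. [-(x + 1) = -2] LHS negated; negate both sides ⇒ neg: x + 1 = 2.
Step 5. [x + 1 = 2] subtract 1: x sits inside (… + 1) ⇒ sub: x = 1.

Answer: x ∈ {1}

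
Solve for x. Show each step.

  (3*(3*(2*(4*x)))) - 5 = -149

Step 1. [(3*(3*(2*(4*x)))) - 5 = -149] -5 is outermost — add 5 both sides ⇒ sub: 3*(3*(2*(4*x))) = -144.
Step 2. [3*(3*(2*(4*x))) = -144] 3·(inner) — divide through by 3 ⇒ div: 3*(2*(4*x)) = -48.
Step 3. [3*(2*(4*x)) = -48] divide by the outer 3, so div: 2*(4*x) = -16.
Step 4. [2*(4*x) = -16] 2·(inner) — divide through by 2. So div: 4*x = -8.
Step 5. [4*x = -8] 4 out front; divide by 4 ⇒ div: x = -2.

Answer: x ∈ {-2}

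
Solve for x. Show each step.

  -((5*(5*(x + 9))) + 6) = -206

Step 1. [-((5*(5*(x + 9))) + 6) = -206] leading − — multiply by −1. So neg: (5*(5*(x + 9))) + 6 = 206.
Step 2. [(5*(5*(x + 9))) + 6 = 206] +6 is outermost — subtract 6 both sides ⇒ sub: 5*(5*(x + 9)) = 200.
Step 3. [5*(5*(x + 9)) = 200] LHS = 5·(…); ÷5 both sides ⇒ div: 5*(x + 9) = 40.
Step 4. [5*(x + 9) = 40] 5 out front; divide by 5. So div: x + 9 = 8.
Step 5. [x + 9 = 8] the outer +9 inverts by subtracting 9 ⇒ sub: x = -1.

Answer: x ∈ {-1}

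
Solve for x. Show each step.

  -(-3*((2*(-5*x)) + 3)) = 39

Step 1. [-(-3*((2*(-5*x)) + 3)) = 39] flip signs both sides, so neg: -3*((2*(-5*x)) + 3) = -39.
Step 2. [-3*((2*(-5*x)) + 3) = -39] leading coefficient -3: divide by -3. So div: (2*(-5*x)) + 3 = 13.
Step 3. [(2*(-5*x)) + 3 = 13] peel the +3: subtract 3 from each side, so sub: 2*(-5*x) = 10.
Step 4. [2*(-5*x) = 10] leading coefficient 2: divide by 2. So div: -5*x = 5.
Step 5. [-5*x = 5] -5·(inner) — divide through by -5 ⇒ div: x = -1.

Answer: x ∈ {-1}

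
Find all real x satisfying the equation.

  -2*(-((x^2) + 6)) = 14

Step 1. [-2*(-((x^2) + 6)) = 14] divide by the outer -2 ⇒ div: -((x^2) + 6) = -7.
Step 2. [-((x^2) + 6) = -7] leading − — multiply by −1. So neg: (x^2) + 6 = 7.
Step 3. [(x^2) + 6 = 7] +6 is outermost — subtract 6 both sides ⇒ sub: x^2 = 1.
Step 4. [x^2 = 1] √ both sides: 1 ≥ 0 gives two branches. So sqrt: x = 1 or -1.

Answer: x ∈ {-1, 1}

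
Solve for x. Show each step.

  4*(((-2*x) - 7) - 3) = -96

Step 1. [4*(((-2*x) - 7) - 3) = -96] LHS = 4·(…); ÷4 both sides, so div: ((-2*x) - 7) - 3 = -24.
Step 2. [((-2*x) - 7) - 3 = -24] 3 comes off first (add 3). So sub: (-2*x) - 7 = -21.
Step 3. [(-2*x) - 7 = -21] add 7: x sits inside (… - 7) ⇒ sub: -2*x = -14.
Step 4. [-2*x = -14] leading coefficient -2: divide by -2 ⇒ div: x = 7.

Answer: x ∈ {7}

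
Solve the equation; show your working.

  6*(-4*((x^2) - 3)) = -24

Step 1. [6*(-4*((x^2) - 3)) = -24] 6·(inner) — divide through by 6 ⇒ div: -4*((x^2) - 3) = -4.
Step 2. [-4*((x^2) - 3) = -4] -4 out front; divide by -4 ⇒ div: (x^2) - 3 = 1.
Step 3. [(x^2) - 3 = 1] the outer -3 inverts by adding 3, so sub: x^2 = 4.
Step 4. [x^2 = 4] √ both sides: 4 ≥ 0 gives two branches. So sqrt: x = 2 or -2.

Answer: x ∈ {-2, 2}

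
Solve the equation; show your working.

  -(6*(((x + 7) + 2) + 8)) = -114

Step 1. [-(6*(((x + 7) + 2) + 8)) = -114] flip signs both sides ⇒ neg: 6*(((x + 7) + 2) + 8) = 114.
Step 2. [6*(((x + 7) + 2) + 8) = 114] LHS = 6·(…); ÷6 both sides, so div: ((x + 7) + 2) + 8 = 19.
Step 3. [((x + 7) + 2) + 8 = 19] the outer +8 inverts by subtracting 8 ⇒ sub: (x + 7) + 2 = 11.
Step 4. [(x + 7) + 2 = 11] +2 is outermost — subtract 2 both sides. So sub: x + 7 = 9.
Step 5. [x + 7 = 9] +7 is outermost — subtract 7 both sides. So sub: x = 2.

Answer: x ∈ {2}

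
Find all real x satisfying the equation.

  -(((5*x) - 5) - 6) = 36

Step 1. [-(((5*x) - 5) - 6) = 36] leading − — multiply by −1. So neg: ((5*x) - 5) - 6 = -36.
Step 2. [((5*x) - 5) - 6 = -36] the outer -6 inverts by adding 6 ⇒ sub: (5*x) - 5 = -30.
Step 3. [(5*x) - 5 = -30] 5 divides every term; factor it out. So factor: x - 1 = -6.
Step 4. [x - 1 = -6] the outer -1 inverts by adding 1, so sub: x = -5.

Answer: x ∈ {-5}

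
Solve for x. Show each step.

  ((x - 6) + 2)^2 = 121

Step 1. [((x - 6) + 2)^2 = 121] LHS squared, RHS 121 ≥ 0: apply √ (±), so sqrt: (x - 6) + 2 = 11 or -11.
Step 2. [(x - 6) + 2 = 11 or -11] 2 comes off first (subtract 2), so sub: x - 6 = 9 or -13.
Step 3. [x - 6 = 9 or -13] peel the -6: add 6 from each side, so sub: x = 15 or -7.

Answer: x ∈ {-7, 15}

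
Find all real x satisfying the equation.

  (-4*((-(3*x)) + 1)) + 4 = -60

Step 1. [(-4*((-(3*x)) + 1)) + 4 = -60] -4 divides every term; factor it out. So factor: ((-(3*x)) + 1) - 1 = 15.
Step 2. [((-(3*x)) + 1) - 1 = 15] add 1: x sits inside (… - 1) ⇒ sub: (-(3*x)) + 1 = 16.
Step 3. [(-(3*x)) + 1 = 16] 1 comes off first (subtract 1). So sub: -(3*x) = 15.
Step 4. [-(3*x) = 15] leading − — multiply by −1, so neg: 3*x = -15.
Step 5. [3*x = -15] divide by the outer 3. So div: x = -5.

Answer: x ∈ {-5}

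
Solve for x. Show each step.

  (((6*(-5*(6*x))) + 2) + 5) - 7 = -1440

Step 1. [(((6*(-5*(6*x))) + 2) + 5) - 7 = -1440] 7 comes off first (add 7), so sub: ((6*(-5*(6*x))) + 2) + 5 = -1433.
Step 2. [((6*(-5*(6*x))) + 2) + 5 = -1433] +5 is outermost — subtract 5 both sides, so sub: (6*(-5*(6*x))) + 2 = -1438.
Step 3. [(6*(-5*(6*x))) + 2 = -1438] +2 is outermost — subtract 2 both sides, so sub: 6*(-5*(6*x)) = -1440.
Step 4. [6*(-5*(6*x)) = -1440] 6 out front; divide by 6 ⇒ div: -5*(6*x) = -240.
Step 5. [-5*(6*x) = -240] -5 out front; divide by -5. So div: 6*x = 48.
Step 6. [6*x = 48] leading coefficient 6: divide by 6 ⇒ div: x = 8.

Answer: x ∈ {8}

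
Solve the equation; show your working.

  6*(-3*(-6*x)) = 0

Step 1. [6*(-3*(-6*x)) = 0] divide by the outer 6. So div: -3*(-6*x) = 0.
Step 2. [-3*(-6*x) = 0] leading coefficient -3: divide by -3. So div: -6*x = 0.
Step 3. [-6*x = 0] divide by the outer -6 ⇒ div: x = 0.

Answer: x ∈ {0}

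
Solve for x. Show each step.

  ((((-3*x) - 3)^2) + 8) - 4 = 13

Step 1. [((((-3*x) - 3)^2) + 8) - 4 = 13] peel the -4: add 4 from each side, so sub: (((-3*x) - 3)^2) + 8 = 17.
Step 2. [(((-3*x) - 3)^2) + 8 = 17] subtract 8: x sits inside (… + 8) ⇒ sub: ((-3*x) - 3)^2 = 9.
Step 3. [((-3*x) - 3)^2 = 9] √ both sides: 9 ≥ 0 gives two branches, so sqrt: (-3*x) - 3 = 3 or -3.
Step 4. [(-3*x) - 3 = 3 or -3] -3 | LHS and -3 | 3 or -3: pull -3 out. So factor: x + 1 = -1 or 1.
Step 5. [x + 1 = -1 or 1] +1 is outermost — subtract 1 both sides. So sub: x = -2 or 0.

Answer: x ∈ {-2, 0}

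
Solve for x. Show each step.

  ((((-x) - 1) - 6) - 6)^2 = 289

Step 1. [((((-x) - 1) - 6) - 6)^2 = 289] √ both sides: 289 ≥ 0 gives two branches ⇒ sqrt: (((-x) - 1) - 6) - 6 = 17 or -17.
Step 2. [(((-x) - 1) - 6) - 6 = 17 or -17] add 6: x sits inside (… - 6) ⇒ sub: ((-x) - 1) - 6 = 23 or -11.
Step 3. [((-x) - 1) - 6 = 23 or -11] -6 is outermost — add 6 both sides, so sub: (-x) - 1 = 29 or -5.
Step 4. [(-x) - 1 = 29 or -5] peel the -1: add 1 from each side ⇒ sub: -x = 30 or -4.
Step 5. [-x = 30 or -4] flip signs both sides ⇒ neg: x = -30 or 4.

Answer: x ∈ {-30, 4}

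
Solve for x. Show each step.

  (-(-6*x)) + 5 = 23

Step 1. [(-(-6*x)) + 5 = 23] subtract 5: x sits inside (… + 5). So sub: -(-6*x) = 18.
Step 2. [-(-6*x) = 18] LHS negated; negate both sides ⇒ neg: -6*x = -18.
Step 3. [-6*x = -18] leading coefficient -6: divide by -6. So div: x = 3.

Answer: x ∈ {3}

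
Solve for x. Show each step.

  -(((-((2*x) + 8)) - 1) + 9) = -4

Step 1. [-(((-((2*x) + 8)) - 1) + 9) = -4] leading − — multiply by −1. So neg: ((-((2*x) + 8)) - 1) + 9 = 4.
Step 2. [((-((2*x) + 8)) - 1) + 9 = 4] +9 is outermost — subtract 9 both sides ⇒ sub: (-((2*x) + 8)) - 1 = -5.
Step 3. [(-((2*x) + 8)) - 1 = -5] the outer -1 inverts by adding 1 ⇒ sub: -((2*x) + 8) = -4.
Step 4. [-((2*x) + 8) = -4] flip signs both sides. So neg: (2*x) + 8 = 4.
Step 5. [(2*x) + 8 = 4] the outer +8 inverts by subtracting 8. So sub: 2*x = -4.
Step 6. [2*x = -4] 2 out front; divide by 2, so div: x = -2.

Answer: x ∈ {-2}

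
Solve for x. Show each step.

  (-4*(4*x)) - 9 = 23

Step 1. [(-4*(4*x)) - 9 = 23] add 9: x sits inside (… - 9), so sub: -4*(4*x) = 32.
Step 2. [-4*(4*x) = 32] LHS = -4·(…); ÷-4 both sides ⇒ div: 4*x = -8.
Step 3. [4*x = -8] 4 out front; divide by 4 ⇒ div: x = -2.

Answer: x ∈ {-2}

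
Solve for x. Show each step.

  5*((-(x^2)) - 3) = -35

Step 1. [5*((-(x^2)) - 3) = -35] LHS = 5·(…); ÷5 both sides, so div: (-(x^2)) - 3 = -7.
Step 2. [(-(x^2)) - 3 = -7] peel the -3: add 3 from each side. So sub: -(x^2) = -4.
Step 3. [-(x^2) = -4] LHS negated; negate both sides. So neg: x^2 = 4.
Step 4. [x^2 = 4] √ both sides: 4 ≥ 0 gives two branches ⇒ sqrt: x = 2 or -2.

Answer: x ∈ {-2, 2}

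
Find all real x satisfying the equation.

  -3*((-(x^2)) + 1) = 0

Step 1. [-3*((-(x^2)) + 1) = 0] -3 out front; divide by -3. So div: (-(x^2)) + 1 = 0.
Step 2. [(-(x^2)) + 1 = 0] the outer +1 inverts by subtracting 1, so sub: -(x^2) = -1.
Step 3. [-(x^2) = -1] leading − — multiply by −1. So neg: x^2 = 1.
Step 4. [x^2 = 1] √ both sides: 1 ≥ 0 gives two branches. So sqrt: x = 1 or -1.

Answer: x ∈ {-1, 1}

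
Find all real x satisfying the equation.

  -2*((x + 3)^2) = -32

Step 1. [-2*((x + 3)^2) = -32] -2 out front; divide by -2. So div: (x + 3)^2 = 16.
Step 2. [(x + 3)^2 = 16] √ both sides: 16 ≥ 0 gives two branches, so sqrt: x + 3 = 4 or -4.
Step 3. [x + 3 = 4 or -4] peel the +3: subtract 3 from each side ⇒ sub: x = 1 or -7.

Answer: x ∈ {-7, 1}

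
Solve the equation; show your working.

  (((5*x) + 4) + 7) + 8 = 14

Step 1. [(((5*x) + 4) + 7) + 8 = 14] 8 comes off first (subtract 8). So sub: ((5*x) + 4) + 7 = 6.
Step 2. [((5*x) + 4) + 7 = 6] subtract 7: x sits inside (… + 7), so sub: (5*x) + 4 = -1.
Step 3. [(5*x) + 4 = -1] 4 comes off first (subtract 4). So sub: 5*x = -5.
Step 4. [5*x = -5] 5 out front; divide by 5 ⇒ div: x = -1.

Answer: x ∈ {-1}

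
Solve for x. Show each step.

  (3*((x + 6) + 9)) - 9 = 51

Step 1. [(3*((x + 6) + 9)) - 9 = 51] common factor 3 (LHS and 51) — divide through ⇒ factor: ((x + 6) + 9) - 3 = 17.
Step 2. [((x + 6) + 9) - 3 = 17] -3 is outermost — add 3 both sides. So sub: (x + 6) + 9 = 20.
Step 3. [(x + 6) + 9 = 20] +9 is outermost — subtract 9 both sides, so sub: x + 6 = 11.
Step 4. [x + 6 = 11] subtract 6: x sits inside (… + 6) ⇒ sub: x = 5.

Answer: x ∈ {5}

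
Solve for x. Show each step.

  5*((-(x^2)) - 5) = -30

Step 1. [5*((-(x^2)) - 5) = -30] leading coefficient 5: divide by 5, so div: (-(x^2)) - 5 = -6.
Step 2. [(-(x^2)) - 5 = -6] add 5: x sits inside (… - 5) ⇒ sub: -(x^2) = -1.
Step 3. [-(x^2) = -1] leading − — multiply by −1. So neg: x^2 = 1.
Step 4. [x^2 = 1] √ both sides: 1 ≥ 0 gives two branches ⇒ sqrt: x = 1 or -1.

Answer: x ∈ {-1, 1}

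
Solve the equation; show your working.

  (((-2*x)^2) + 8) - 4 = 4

Step 1. [(((-2*x)^2) + 8) - 4 = 4] peel the -4: add 4 from each side ⇒ sub: ((-2*x)^2) + 8 = 8.
Step 2. [((-2*x)^2) + 8 = 8] peel the +8: subtract 8 from each side, so sub: (-2*x)^2 = 0.
Step 3. [(-2*x)^2 = 0] √ both sides: 0 ≥ 0 gives two branches ⇒ sqrt: -2*x = 0.
Step 4. [-2*x = 0] -2 out front; divide by -2 ⇒ div: x = 0.

Answer: x ∈ {0}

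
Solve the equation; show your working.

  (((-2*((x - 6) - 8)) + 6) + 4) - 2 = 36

Step 1. [(((-2*((x - 6) - 8)) + 6) + 4) - 2 = 36] the outer -2 inverts by adding 2. So sub: ((-2*((x - 6) - 8)) + 6) + 4 = 38.
Step 2. [((-2*((x - 6) - 8)) + 6) + 4 = 38] +4 is outermost — subtract 4 both sides ⇒ sub: (-2*((x - 6) - 8)) + 6 = 34.
Step 3. [(-2*((x - 6) - 8)) + 6 = 34] 6 comes off first (subtract 6). So sub: -2*((x - 6) - 8) = 28.
Step 4. [-2*((x - 6) - 8) = 28] leading coefficient -2: divide by -2, so div: (x - 6) - 8 = -14.
Step 5. [(x - 6) - 8 = -14] -8 is outermost — add 8 both sides ⇒ sub: x - 6 = -6.
Step 6. [x - 6 = -6] peel the -6: add 6 from each side, so sub: x = 0.

Answer: x ∈ {0}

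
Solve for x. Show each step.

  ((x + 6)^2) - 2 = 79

Step 1. [((x + 6)^2) - 2 = 79] add 2: x sits inside (… - 2) ⇒ sub: (x + 6)^2 = 81.
Step 2. [(x + 6)^2 = 81] LHS squared, RHS 81 ≥ 0: apply √ (±) ⇒ sqrt: x + 6 = 9 or -9.
Step 3. [x + 6 = 9 or -9] peel the +6: subtract 6 from each side. So sub: x = 3 or -15.

Answer: x ∈ {-15, 3}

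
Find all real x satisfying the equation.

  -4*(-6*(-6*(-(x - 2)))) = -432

Step 1. [-4*(-6*(-6*(-(x - 2)))) = -432] -4 out front; divide by -4. So div: -6*(-6*(-(x - 2))) = 108.
Step 2. [-6*(-6*(-(x - 2))) = 108] divide by the outer -6, so div: -6*(-(x - 2)) = -18.
Step 3. [-6*(-(x - 2)) = -18] -6·(inner) — divide through by -6 ⇒ div: -(x - 2) = 3.
Step 4. [-(x - 2) = 3] leading − — multiply by −1 ⇒ neg: x - 2 = -3.
Step 5. [x - 2 = -3] the outer -2 inverts by adding 2 ⇒ sub: x = -1.

Answer: x ∈ {-1}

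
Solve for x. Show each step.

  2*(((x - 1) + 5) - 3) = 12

Step 1. [2*(((x - 1) + 5) - 3) = 12] 2 out front; divide by 2 ⇒ div: ((x - 1) + 5) - 3 = 6.
Step 2. [((x - 1) + 5) - 3 = 6] the outer -3 inverts by adding 3. So sub: (x - 1) + 5 = 9.
Step 3. [(x - 1) + 5 = 9] subtract 5: x sits inside (… + 5) ⇒ sub: x - 1 = 4.
Step 4. [x - 1 = 4] add 1: x sits inside (… - 1), so sub: x = 5.

Answer: x ∈ {5}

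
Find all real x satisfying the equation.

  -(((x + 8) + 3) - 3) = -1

Step 1. [-(((x + 8) + 3) - 3) = -1] LHS negated; negate both sides, so neg: ((x + 8) + 3) - 3 = 1.
Step 2. [((x + 8) + 3) - 3 = 1] peel the -3: add 3 from each side, so sub: (x + 8) + 3 = 4.
Step 3. [(x + 8) + 3 = 4] peel the +3: subtract 3 from each side. So sub: x + 8 = 1.
Step 4. [x + 8 = 1] subtract 8: x sits inside (… + 8) ⇒ sub: x = -7.

Answer: x ∈ {-7}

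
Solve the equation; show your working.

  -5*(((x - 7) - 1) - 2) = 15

Step 1. [-5*(((x - 7) - 1) - 2) = 15] LHS = -5·(…); ÷-5 both sides, so div: ((x - 7) - 1) - 2 = -3.
Step 2. [((x - 7) - 1) - 2 = -3] the outer -2 inverts by adding 2 ⇒ sub: (x - 7) - 1 = -1.
Step 3. [(x - 7) - 1 = -1] 1 comes off first (add 1), so sub: x - 7 = 0.
Step 4. [x - 7 = 0] -7 is outermost — add 7 both sides. So sub: x = 7.

Answer: x ∈ {7}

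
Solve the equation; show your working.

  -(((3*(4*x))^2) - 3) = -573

Step 1. [-(((3*(4*x))^2) - 3) = -573] LHS negated; negate both sides. So neg: ((3*(4*x))^2) - 3 = 573.
Step 2. [((3*(4*x))^2) - 3 = 573] -3 is outermost — add 3 both sides, so sub: (3*(4*x))^2 = 576.
Step 3. [(3*(4*x))^2 = 576] √ both sides: 576 ≥ 0 gives two branches ⇒ sqrt: 3*(4*x) = 24 or -24.
Step 4. [3*(4*x) = 24 or -24] 3 out front; divide by 3 ⇒ div: 4*x = 8 or -8.
Step 5. [4*x = 8 or -8] LHS = 4·(…); ÷4 both sides, so div: x = 2 or -2.

Answer: x ∈ {-2, 2}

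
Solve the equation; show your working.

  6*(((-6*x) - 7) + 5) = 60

Step 1. [6*(((-6*x) - 7) + 5) = 60] leading coefficient 6: divide by 6. So div: ((-6*x) - 7) + 5 = 10.
Step 2. [((-6*x) - 7) + 5 = 10] peel the +5: subtract 5 from each side. So sub: (-6*x) - 7 = 5.
Step 3. [(-6*x) - 7 = 5] add 7: x sits inside (… - 7), so sub: -6*x = 12.
Step 4. [-6*x = 12] LHS = -6·(…); ÷-6 both sides, so div: x = -2.

Answer: x ∈ {-2}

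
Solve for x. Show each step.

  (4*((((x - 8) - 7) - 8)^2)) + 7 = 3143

Step 1. [(4*((((x - 8) - 7) - 8)^2)) + 7 = 3143] the outer +7 inverts by subtracting 7. So sub: 4*((((x - 8) - 7) - 8)^2) = 3136.
Step 2. [4*((((x - 8) - 7) - 8)^2) = 3136] leading coefficient 4: divide by 4 ⇒ div: (((x - 8) - 7) - 8)^2 = 784.
Step 3. [(((x - 8) - 7) - 8)^2 = 784] √ both sides: 784 ≥ 0 gives two branches. So sqrt: ((x - 8) - 7) - 8 = 28 or -28.
Step 4. [((x - 8) - 7) - 8 = 28 or -28] 8 comes off first (add 8), so sub: (x - 8) - 7 = 36 or -20.
Step 5. [(x - 8) - 7 = 36 or -20] the outer -7 inverts by adding 7, so sub: x - 8 = 43 or -13.
Step 6. [x - 8 = 43 or -13] the outer -8 inverts by adding 8. So sub: x = 51 or -5.

Answer: x ∈ {-5, 51}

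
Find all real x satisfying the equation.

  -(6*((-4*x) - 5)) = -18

Step 1. [-(6*((-4*x) - 5)) = -18] leading − — multiply by −1 ⇒ neg: 6*((-4*x) - 5) = 18.
Step 2. [6*((-4*x) - 5) = 18] LHS = 6·(…); ÷6 both sides. So div: (-4*x) - 5 = 3.
Step 3. [(-4*x) - 5 = 3] add 5: x sits inside (… - 5), so sub: -4*x = 8.
Step 4. [-4*x = 8] -4 out front; divide by -4, so div: x = -2.

Answer: x ∈ {-2}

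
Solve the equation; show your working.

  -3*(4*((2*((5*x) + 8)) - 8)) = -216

Step 1. [-3*(4*((2*((5*x) + 8)) - 8)) = -216] LHS = -3·(…); ÷-3 both sides ⇒ div: 4*((2*((5*x) + 8)) - 8) = 72.
Step 2. [4*((2*((5*x) + 8)) - 8) = 72] divide by the outer 4 ⇒ div: (2*((5*x) + 8)) - 8 = 18.
Step 3. [(2*((5*x) + 8)) - 8 = 18] 2 divides every term; factor it out ⇒ factor: ((5*x) + 8) - 4 = 9.
Step 4. [((5*x) + 8) - 4 = 9] add 4: x sits inside (… - 4) ⇒ sub: (5*x) + 8 = 13.
Step 5. [(5*x) + 8 = 13] 8 comes off first (subtract 8). So sub: 5*x = 5.
Step 6. [5*x = 5] divide by the outer 5 ⇒ div: x = 1.

Answer: x ∈ {1}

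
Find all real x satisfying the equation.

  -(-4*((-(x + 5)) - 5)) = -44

Step 1. [-(-4*((-(x + 5)) - 5)) = -44] leading − — multiply by −1, so neg: -4*((-(x + 5)) - 5) = 44.
Step 2. [-4*((-(x + 5)) - 5) = 44] -4 out front; divide by -4, so div: (-(x + 5)) - 5 = -11.
Step 3. [(-(x + 5)) - 5 = -11] 5 comes off first (add 5), so sub: -(x + 5) = -6.
Step 4. [-(x + 5) = -6] LHS negated; negate both sides. So neg: x + 5 = 6.
Step 5. [x + 5 = 6] the outer +5 inverts by subtracting 5, so sub: x = 1.

Answer: x ∈ {1}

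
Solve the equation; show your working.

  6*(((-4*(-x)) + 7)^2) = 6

Step 1. [6*(((-4*(-x)) + 7)^2) = 6] divide by the outer 6. So div: ((-4*(-x)) + 7)^2 = 1.
Step 2. [((-4*(-x)) + 7)^2 = 1] 1 ≥ 0, LHS is (·)² — take ±√, so sqrt: (-4*(-x)) + 7 = 1 or -1.
Step 3. [(-4*(-x)) + 7 = 1 or -1] the outer +7 inverts by subtracting 7, so sub: -4*(-x) = -6 or -8.
Step 4. [-4*(-x) = -6 or -8] -4·(inner) — divide through by -4 ⇒ div: -x = 3/2 or 2.
Step 5. [-x = 3/2 or 2] flip signs both sides, so neg: x = -3/2 or -2.

Answer: x ∈ {-2, -3/2}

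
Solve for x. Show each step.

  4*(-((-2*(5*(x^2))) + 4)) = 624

Step 1. [4*(-((-2*(5*(x^2))) + 4)) = 624] 4 out front; divide by 4, so div: -((-2*(5*(x^2))) + 4) = 156.
Step 2. [-((-2*(5*(x^2))) + 4) = 156] leading − — multiply by −1. So neg: (-2*(5*(x^2))) + 4 = -156.
Step 3. [(-2*(5*(x^2))) + 4 = -156] subtract 4: x sits inside (… + 4). So sub: -2*(5*(x^2)) = -160.
Step 4. [-2*(5*(x^2)) = -160] divide by the outer -2. So div: 5*(x^2) = 80.
Step 5. [5*(x^2) = 80] leading coefficient 5: divide by 5. So div: x^2 = 16.
Step 6. [x^2 = 16] √ both sides: 16 ≥ 0 gives two branches. So sqrt: x = 4 or -4.

Answer: x ∈ {-4, 4}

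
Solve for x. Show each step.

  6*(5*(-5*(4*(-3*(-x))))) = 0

Step 1. [6*(5*(-5*(4*(-3*(-x))))) = 0] 6·(inner) — divide through by 6. So div: 5*(-5*(4*(-3*(-x)))) = 0.
Step 2. [5*(-5*(4*(-3*(-x)))) = 0] divide by the outer 5 ⇒ div: -5*(4*(-3*(-x))) = 0.
Step 3. [-5*(4*(-3*(-x))) = 0] -5·(inner) — divide through by -5, so div: 4*(-3*(-x)) = 0.
Step 4. [4*(-3*(-x)) = 0] divide by the outer 4. So div: -3*(-x) = 0.
Step 5. [-3*(-x) = 0] -3·(inner) — divide through by -3. So div: -x = 0.
Step 6. [-x = 0] leading − — multiply by −1. So neg: x = 0.

Answer: x ∈ {0}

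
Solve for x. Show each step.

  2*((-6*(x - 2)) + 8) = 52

Step 1. [2*((-6*(x - 2)) + 8) = 52] 2·(inner) — divide through by 2, so div: (-6*(x - 2)) + 8 = 26.
Step 2. [(-6*(x - 2)) + 8 = 26] 8 comes off first (subtract 8), so sub: -6*(x - 2) = 18.
Step 3. [-6*(x - 2) = 18] divide by the outer -6. So div: x - 2 = -3.
Step 4. [x - 2 = -3] the outer -2 inverts by adding 2 ⇒ sub: x = -1.

Answer: x ∈ {-1}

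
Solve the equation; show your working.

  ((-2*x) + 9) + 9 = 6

Step 1. [((-2*x) + 9) + 9 = 6] peel the +9: subtract 9 from each side, so sub: (-2*x) + 9 = -3.
Step 2. [(-2*x) + 9 = -3] peel the +9: subtract 9 from each side, so sub: -2*x = -12.
Step 3. [-2*x = -12] leading coefficient -2: divide by -2 ⇒ div: x = 6.

Answer: x ∈ {6}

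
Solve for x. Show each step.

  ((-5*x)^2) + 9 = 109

Step 1. [((-5*x)^2) + 9 = 109] peel the +9: subtract 9 from each side ⇒ sub: (-5*x)^2 = 100.
Step 2. [(-5*x)^2 = 100] LHS squared, RHS 100 ≥ 0: apply √ (±). So sqrt: -5*x = 10 or -10.
Step 3. [-5*x = 10 or -10] divide by the outer -5. So div: x = -2 or 2.

Answer: x ∈ {-2, 2}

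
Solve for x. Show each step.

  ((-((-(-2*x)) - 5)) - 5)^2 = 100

Step 1. [((-((-(-2*x)) - 5)) - 5)^2 = 100] LHS squared, RHS 100 ≥ 0: apply √ (±). So sqrt: (-((-(-2*x)) - 5)) - 5 = 10 or -10.
Step 2. [(-((-(-2*x)) - 5)) - 5 = 10 or -10] peel the -5: add 5 from each side. So sub: -((-(-2*x)) - 5) = 15 or -5.
Step 3. [-((-(-2*x)) - 5) = 15 or -5] flip signs both sides. So neg: (-(-2*x)) - 5 = -15 or 5.
Step 4. [(-(-2*x)) - 5 = -15 or 5] 5 comes off first (add 5), so sub: -(-2*x) = -10 or 10.
Step 5. [-(-2*x) = -10 or 10] LHS negated; negate both sides, so neg: -2*x = 10 or -10.
Step 6. [-2*x = 10 or -10] divide by the outer -2 ⇒ div: x = -5 or 5.

Answer: x ∈ {-5, 5}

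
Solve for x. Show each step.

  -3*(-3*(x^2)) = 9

Step 1. [-3*(-3*(x^2)) = 9] leading coefficient -3: divide by -3. So div: -3*(x^2) = -3.
Step 2. [-3*(x^2) = -3] -3 out front; divide by -3, so div: x^2 = 1.
Step 3. [x^2 = 1] √ both sides: 1 ≥ 0 gives two branches. So sqrt: x = 1 or -1.

Answer: x ∈ {-1, 1}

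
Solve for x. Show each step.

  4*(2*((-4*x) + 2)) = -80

Step 1. [4*(2*((-4*x) + 2)) = -80] leading coefficient 4: divide by 4. So div: 2*((-4*x) + 2) = -20.
Step 2. [2*((-4*x) + 2) = -20] 2·(inner) — divide through by 2. So div: (-4*x) + 2 = -10.
Step 3. [(-4*x) + 2 = -10] subtract 2: x sits inside (… + 2). So sub: -4*x = -12.
Step 4. [-4*x = -12] leading coefficient -4: divide by -4, so div: x = 3.

Answer: x ∈ {3}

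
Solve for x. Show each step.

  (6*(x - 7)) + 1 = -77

Step 1. [(6*(x - 7)) + 1 = -77] the outer +1 inverts by subtracting 1, so sub: 6*(x - 7) = -78.
Step 2. [6*(x - 7) = -78] leading coefficient 6: divide by 6, so div: x - 7 = -13.
Step 3. [x - 7 = -13] the outer -7 inverts by adding 7, so sub: x = -6.

Answer: x ∈ {-6}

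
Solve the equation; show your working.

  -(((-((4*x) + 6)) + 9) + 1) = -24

Step 1. [-(((-((4*x) + 6)) + 9) + 1) = -24] flip signs both sides ⇒ neg: ((-((4*x) + 6)) + 9) + 1 = 24.
Step 2. [((-((4*x) + 6)) + 9) + 1 = 24] +1 is outermost — subtract 1 both sides. So sub: (-((4*x) + 6)) + 9 = 23.
Step 3. [(-((4*x) + 6)) + 9 = 23] +9 is outermost — subtract 9 both sides. So sub: -((4*x) + 6) = 14.
Step 4. [-((4*x) + 6) = 14] leading − — multiply by −1 ⇒ neg: (4*x) + 6 = -14.
Step 5. [(4*x) + 6 = -14] subtract 6: x sits inside (… + 6). So sub: 4*x = -20.
Step 6. [4*x = -20] divide by the outer 4, so div: x = -5.

Answer: x ∈ {-5}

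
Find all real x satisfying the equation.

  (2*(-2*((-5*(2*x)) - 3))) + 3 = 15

Step 1. [(2*(-2*((-5*(2*x)) - 3))) + 3 = 15] peel the +3: subtract 3 from each side, so sub: 2*(-2*((-5*(2*x)) - 3)) = 12.
Step 2. [2*(-2*((-5*(2*x)) - 3)) = 12] divide by the outer 2, so div: -2*((-5*(2*x)) - 3) = 6.
Step 3. [-2*((-5*(2*x)) - 3) = 6] leading coefficient -2: divide by -2. So div: (-5*(2*x)) - 3 = -3.
Step 4. [(-5*(2*x)) - 3 = -3] peel the -3: add 3 from each side ⇒ sub: -5*(2*x) = 0.
Step 5. [-5*(2*x) = 0] leading coefficient -5: divide by -5 ⇒ div: 2*x = 0.
Step 6. [2*x = 0] LHS = 2·(…); ÷2 both sides, so div: x = 0.

Answer: x ∈ {0}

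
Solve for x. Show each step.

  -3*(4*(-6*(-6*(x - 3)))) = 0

Step 1. [-3*(4*(-6*(-6*(x - 3)))) = 0] LHS = -3·(…); ÷-3 both sides, so div: 4*(-6*(-6*(x - 3))) = 0.
Step 2. [4*(-6*(-6*(x - 3))) = 0] divide by the outer 4. So div: -6*(-6*(x - 3)) = 0.
Step 3. [-6*(-6*(x - 3)) = 0] divide by the outer -6. So div: -6*(x - 3) = 0.
Step 4. [-6*(x - 3) = 0] divide by the outer -6, so div: x - 3 = 0.
Step 5. [x - 3 = 0] -3 is outermost — add 3 both sides ⇒ sub: x = 3.

Answer: x ∈ {3}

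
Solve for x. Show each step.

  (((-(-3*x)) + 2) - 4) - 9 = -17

Step 1. [(((-(-3*x)) + 2) - 4) - 9 = -17] peel the -9: add 9 from each side ⇒ sub: ((-(-3*x)) + 2) - 4 = -8.
Step 2. [((-(-3*x)) + 2) - 4 = -8] the outer -4 inverts by adding 4 ⇒ sub: (-(-3*x)) + 2 = -4.
Step 3. [(-(-3*x)) + 2 = -4] subtract 2: x sits inside (… + 2). So sub: -(-3*x) = -6.
Step 4. [-(-3*x) = -6] flip signs both sides, so neg: -3*x = 6.
Step 5. [-3*x = 6] divide by the outer -3, so div: x = -2.

Answer: x ∈ {-2}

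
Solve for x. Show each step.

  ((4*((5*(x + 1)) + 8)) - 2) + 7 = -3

Step 1. [((4*((5*(x + 1)) + 8)) - 2) + 7 = -3] subtract 7: x sits inside (… + 7), so sub: (4*((5*(x + 1)) + 8)) - 2 = -10.
Step 2. [(4*((5*(x + 1)) + 8)) - 2 = -10] peel the -2: add 2 from each side. So sub: 4*((5*(x + 1)) + 8) = -8.
Step 3. [4*((5*(x + 1)) + 8) = -8] leading coefficient 4: divide by 4, so div: (5*(x + 1)) + 8 = -2.
Step 4. [(5*(x + 1)) + 8 = -2] 8 comes off first (subtract 8) ⇒ sub: 5*(x + 1) = -10.
Step 5. [5*(x + 1) = -10] 5 out front; divide by 5, so div: x + 1 = -2.
Step 6. [x + 1 = -2] +1 is outermost — subtract 1 both sides, so sub: x = -3.

Answer: x ∈ {-3}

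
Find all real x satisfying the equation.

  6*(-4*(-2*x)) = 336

Step 1. [6*(-4*(-2*x)) = 336] 6·(inner) — divide through by 6. So div: -4*(-2*x) = 56.
Step 2. [-4*(-2*x) = 56] leading coefficient -4: divide by -4. So div: -2*x = -14.
Step 3. [-2*x = -14] leading coefficient -2: divide by -2 ⇒ div: x = 7.

Answer: x ∈ {7}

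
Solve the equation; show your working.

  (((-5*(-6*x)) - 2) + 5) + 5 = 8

Step 1. [(((-5*(-6*x)) - 2) + 5) + 5 = 8] peel the +5: subtract 5 from each side ⇒ sub: ((-5*(-6*x)) - 2) + 5 = 3.
Step 2. [((-5*(-6*x)) - 2) + 5 = 3] +5 is outermost — subtract 5 both sides, so sub: (-5*(-6*x)) - 2 = -2.
Step 3. [(-5*(-6*x)) - 2 = -2] the outer -2 inverts by adding 2. So sub: -5*(-6*x) = 0.
Step 4. [-5*(-6*x) = 0] -5·(inner) — divide through by -5. So div: -6*x = 0.
Step 5. [-6*x = 0] divide by the outer -6. So div: x = 0.

Answer: x ∈ {0}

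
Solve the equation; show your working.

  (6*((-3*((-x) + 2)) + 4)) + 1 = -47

Step 1. [(6*((-3*((-x) + 2)) + 4)) + 1 = -47] 1 comes off first (subtract 1), so sub: 6*((-3*((-x) + 2)) + 4) = -48.
Step 2. [6*((-3*((-x) + 2)) + 4) = -48] 6 out front; divide by 6, so div: (-3*((-x) + 2)) + 4 = -8.
Step 3. [(-3*((-x) + 2)) + 4 = -8] the outer +4 inverts by subtracting 4 ⇒ sub: -3*((-x) + 2) = -12.
Step 4. [-3*((-x) + 2) = -12] -3 out front; divide by -3 ⇒ div: (-x) + 2 = 4.
Step 5. [(-x) + 2 = 4] 2 comes off first (subtract 2) ⇒ sub: -x = 2.
Step 6. [-x = 2] LHS negated; negate both sides ⇒ neg: x = -2.

Answer: x ∈ {-2}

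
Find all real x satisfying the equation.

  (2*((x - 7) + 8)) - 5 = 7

Step 1. [(2*((x - 7) + 8)) - 5 = 7] 5 comes off first (add 5) ⇒ sub: 2*((x - 7) + 8) = 12.
Step 2. [2*((x - 7) + 8) = 12] LHS = 2·(…); ÷2 both sides ⇒ div: (x - 7) + 8 = 6.
Step 3. [(x - 7) + 8 = 6] subtract 8: x sits inside (… + 8) ⇒ sub: x - 7 = -2.
Step 4. [x - 7 = -2] peel the -7: add 7 from each side, so sub: x = 5.

Answer: x ∈ {5}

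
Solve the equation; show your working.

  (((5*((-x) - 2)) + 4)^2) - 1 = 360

Step 1. [(((5*((-x) - 2)) + 4)^2) - 1 = 360] 1 comes off first (add 1) ⇒ sub: ((5*((-x) - 2)) + 4)^2 = 361.
Step 2. [((5*((-x) - 2)) + 4)^2 = 361] LHS squared, RHS 361 ≥ 0: apply √ (±) ⇒ sqrt: (5*((-x) - 2)) + 4 = 19 or -19.
Step 3. [(5*((-x) - 2)) + 4 = 19 or -19] subtract 4: x sits inside (… + 4) ⇒ sub: 5*((-x) - 2) = 15 or -23.
Step 4. [5*((-x) - 2) = 15 or -23] divide by the outer 5. So div: (-x) - 2 = 3 or -23/5.
Step 5. [(-x) - 2 = 3 or -23/5] -2 is outermost — add 2 both sides. So sub: -x = 5 or -13/5.
Step 6. [-x = 5 or -13/5] LHS negated; negate both sides, so neg: x = -5 or 13/5.

Answer: x ∈ {-5, 13/5}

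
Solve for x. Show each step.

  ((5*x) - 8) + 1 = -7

Step 1. [((5*x) - 8) + 1 = -7] peel the +1: subtract 1 from each side, so sub: (5*x) - 8 = -8.
Step 2. [(5*x) - 8 = -8] peel the -8: add 8 from each side ⇒ sub: 5*x = 0.
Step 3. [5*x = 0] 5·(inner) — divide through by 5, so div: x = 0.

Answer: x ∈ {0}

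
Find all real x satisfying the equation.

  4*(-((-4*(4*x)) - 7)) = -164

Step 1. [4*(-((-4*(4*x)) - 7)) = -164] 4·(inner) — divide through by 4. So div: -((-4*(4*x)) - 7) = -41.
Step 2. [-((-4*(4*x)) - 7) = -41] flip signs both sides, so neg: (-4*(4*x)) - 7 = 41.
Step 3. [(-4*(4*x)) - 7 = 41] the outer -7 inverts by adding 7, so sub: -4*(4*x) = 48.
Step 4. [-4*(4*x) = 48] -4 out front; divide by -4, so div: 4*x = -12.
Step 5. [4*x = -12] leading coefficient 4: divide by 4, so div: x = -3.

Answer: x ∈ {-3}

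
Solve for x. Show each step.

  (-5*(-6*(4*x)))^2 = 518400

Step 1. [(-5*(-6*(4*x)))^2 = 518400] 518400 ≥ 0, LHS is (·)² — take ±√ ⇒ sqrt: -5*(-6*(4*x)) = 720 or -720.
Step 2. [-5*(-6*(4*x)) = 720 or -720] -5·(inner) — divide through by -5. So div: -6*(4*x) = -144 or 144.
Step 3. [-6*(4*x) = -144 or 144] LHS = -6·(…); ÷-6 both sides ⇒ div: 4*x = 24 or -24.
Step 4. [4*x = 24 or -24] leading coefficient 4: divide by 4. So div: x = 6 or -6.

Answer: x ∈ {-6, 6}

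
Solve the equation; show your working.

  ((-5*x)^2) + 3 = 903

Step 1. [((-5*x)^2) + 3 = 903] subtract 3: x sits inside (… + 3). So sub: (-5*x)^2 = 900.
Step 2. [(-5*x)^2 = 900] 900 ≥ 0, LHS is (·)² — take ±√, so sqrt: -5*x = 30 or -30.
Step 3. [-5*x = 30 or -30] -5 out front; divide by -5, so div: x = -6 or 6.

Answer: x ∈ {-6, 6}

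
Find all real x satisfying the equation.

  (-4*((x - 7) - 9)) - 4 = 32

Step 1. [(-4*((x - 7) - 9)) - 4 = 32] the outer -4 inverts by adding 4 ⇒ sub: -4*((x - 7) - 9) = 36.
Step 2. [-4*((x - 7) - 9) = 36] divide by the outer -4. So div: (x - 7) - 9 = -9.
Step 3. [(x - 7) - 9 = -9] the outer -9 inverts by adding 9 ⇒ sub: x - 7 = 0.
Step 4. [x - 7 = 0] -7 is outermost — add 7 both sides. So sub: x = 7.

Answer: x ∈ {7}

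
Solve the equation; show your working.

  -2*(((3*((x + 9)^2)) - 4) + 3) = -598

Step 1. [-2*(((3*((x + 9)^2)) - 4) + 3) = -598] leading coefficient -2: divide by -2, so div: ((3*((x + 9)^2)) - 4) + 3 = 299.
Step 2. [((3*((x + 9)^2)) - 4) + 3 = 299] +3 is outermost — subtract 3 both sides, so sub: (3*((x + 9)^2)) - 4 = 296.
Step 3. [(3*((x + 9)^2)) - 4 = 296] 4 comes off first (add 4). So sub: 3*((x + 9)^2) = 300.
Step 4. [3*((x + 9)^2) = 300] leading coefficient 3: divide by 3, so div: (x + 9)^2 = 100.
Step 5. [(x + 9)^2 = 100] LHS squared, RHS 100 ≥ 0: apply √ (±) ⇒ sqrt: x + 9 = 10 or -10.
Step 6. [x + 9 = 10 or -10] +9 is outermost — subtract 9 both sides ⇒ sub: x = 1 or -19.

Answer: x ∈ {-19, 1}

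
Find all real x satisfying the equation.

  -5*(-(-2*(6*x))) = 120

Step 1. [-5*(-(-2*(6*x))) = 120] divide by the outer -5. So div: -(-2*(6*x)) = -24.
Step 2. [-(-2*(6*x)) = -24] LHS negated; negate both sides. So neg: -2*(6*x) = 24.
Step 3. [-2*(6*x) = 24] LHS = -2·(…); ÷-2 both sides. So div: 6*x = -12.
Step 4. [6*x = -12] 6·(inner) — divide through by 6. So div: x = -2.

Answer: x ∈ {-2}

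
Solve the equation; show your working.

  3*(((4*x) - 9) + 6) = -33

Step 1. [3*(((4*x) - 9) + 6) = -33] divide by the outer 3, so div: ((4*x) - 9) + 6 = -11.
Step 2. [((4*x) - 9) + 6 = -11] subtract 6: x sits inside (… + 6), so sub: (4*x) - 9 = -17.
Step 3. [(4*x) - 9 = -17] add 9: x sits inside (… - 9). So sub: 4*x = -8.
Step 4. [4*x = -8] 4 out front; divide by 4 ⇒ div: x = -2.

Answer: x ∈ {-2}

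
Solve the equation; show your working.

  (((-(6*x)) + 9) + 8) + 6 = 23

Step 1. [(((-(6*x)) + 9) + 8) + 6 = 23] +6 is outermost — subtract 6 both sides ⇒ sub: ((-(6*x)) + 9) + 8 = 17.
Step 2. [((-(6*x)) + 9) + 8 = 17] 8 comes off first (subtract 8). So sub: (-(6*x)) + 9 = 9.
Step 3. [(-(6*x)) + 9 = 9] subtract 9: x sits inside (… + 9), so sub: -(6*x) = 0.
Step 4. [-(6*x) = 0] flip signs both sides. So neg: 6*x = 0.
Step 5. [6*x = 0] divide by the outer 6, so div: x = 0.

Answer: x ∈ {0}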